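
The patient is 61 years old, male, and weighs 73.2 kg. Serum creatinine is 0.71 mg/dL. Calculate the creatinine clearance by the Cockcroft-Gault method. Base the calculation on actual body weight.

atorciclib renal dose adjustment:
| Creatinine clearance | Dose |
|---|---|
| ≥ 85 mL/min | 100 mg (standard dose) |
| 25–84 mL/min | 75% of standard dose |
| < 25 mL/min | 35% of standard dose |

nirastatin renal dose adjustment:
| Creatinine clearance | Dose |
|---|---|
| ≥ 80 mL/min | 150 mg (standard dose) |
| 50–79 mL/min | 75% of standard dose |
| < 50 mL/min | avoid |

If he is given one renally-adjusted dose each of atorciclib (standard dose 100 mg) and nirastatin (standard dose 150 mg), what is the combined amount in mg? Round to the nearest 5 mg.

250 mg

CrCl = (140 − 61) × 73.2 / (72 × 0.71) = 5782.8 / 51.12 ≈ 113.1 mL/min
CrCl ≈ 113 mL/min.
atorciclib: ≥ 85 mL/min → 100% of 100 mg = 100 mg.
nirastatin: ≥ 80 mL/min → 100% of 150 mg = 150 mg.
Total = 100 + 150 = 250 mg.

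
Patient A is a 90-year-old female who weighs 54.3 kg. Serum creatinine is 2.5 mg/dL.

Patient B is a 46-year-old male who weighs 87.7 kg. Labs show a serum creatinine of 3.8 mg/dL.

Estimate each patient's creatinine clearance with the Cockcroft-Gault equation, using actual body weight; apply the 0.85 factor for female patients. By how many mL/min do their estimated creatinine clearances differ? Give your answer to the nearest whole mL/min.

17 mL/min

Patient A: CrCl = (140 − 90) × 54.3 / (72 × 2.5) × 0.85 = 2715.0 / 180.00 × 0.85 ≈ 12.8 mL/min
Patient B: CrCl = (140 − 46) × 87.7 / (72 × 3.8) = 8243.8 / 273.60 ≈ 30.1 mL/min
|12.8 − 30.1| = 17.3 mL/min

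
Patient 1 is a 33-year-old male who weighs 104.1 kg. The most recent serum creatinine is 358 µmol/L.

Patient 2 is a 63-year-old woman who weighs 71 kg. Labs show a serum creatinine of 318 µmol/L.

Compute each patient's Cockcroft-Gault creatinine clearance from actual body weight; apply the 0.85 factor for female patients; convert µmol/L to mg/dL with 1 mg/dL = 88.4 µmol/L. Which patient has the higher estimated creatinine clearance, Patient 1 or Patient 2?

Patient 1

Patient 1: SCr = 358 / 88.4 = 4.05 mg/dL
Patient 1: CrCl = (140 − 33) × 104.1 / (72 × 4.05) = 11138.7 / 291.60 ≈ 38.2 mL/min
Patient 2: SCr = 318 / 88.4 = 3.597 mg/dL
Patient 2: CrCl = (140 − 63) × 71 / (72 × 3.597) × 0.85 = 5467.0 / 258.98 × 0.85 ≈ 17.9 mL/min
38.2 vs 17.9 mL/min → Patient 1 is higher.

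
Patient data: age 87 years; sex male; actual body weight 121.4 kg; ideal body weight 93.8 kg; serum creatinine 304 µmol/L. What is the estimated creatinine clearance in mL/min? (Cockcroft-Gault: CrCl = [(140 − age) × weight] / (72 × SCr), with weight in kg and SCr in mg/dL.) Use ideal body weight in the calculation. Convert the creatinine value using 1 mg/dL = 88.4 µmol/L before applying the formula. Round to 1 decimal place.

20.1 mL/min

SCr = 304 / 88.4 = 3.439 mg/dL
CrCl = (140 − 87) × 93.8 / (72 × 3.439) = 4971.4 / 247.61 ≈ 20.1 mL/min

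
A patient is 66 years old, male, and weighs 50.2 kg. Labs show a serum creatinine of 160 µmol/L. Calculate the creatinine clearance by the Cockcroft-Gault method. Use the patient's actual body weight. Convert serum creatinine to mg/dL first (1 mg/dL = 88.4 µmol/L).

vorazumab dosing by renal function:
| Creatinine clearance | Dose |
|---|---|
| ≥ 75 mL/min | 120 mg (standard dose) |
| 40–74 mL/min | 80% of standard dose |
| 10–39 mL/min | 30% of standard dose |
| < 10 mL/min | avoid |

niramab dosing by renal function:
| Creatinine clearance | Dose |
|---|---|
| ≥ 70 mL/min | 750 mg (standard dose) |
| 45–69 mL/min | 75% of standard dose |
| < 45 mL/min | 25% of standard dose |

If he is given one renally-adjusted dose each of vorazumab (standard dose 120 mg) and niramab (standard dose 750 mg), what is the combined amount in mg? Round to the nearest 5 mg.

225 mg

SCr = 160 / 88.4 = 1.81 mg/dL
CrCl = (140 − 66) × 50.2 / (72 × 1.81) = 3714.8 / 130.32 ≈ 28.5 mL/min
CrCl ≈ 29 mL/min.
vorazumab: 10–39 mL/min → 30% of 120 mg = 36 mg.
niramab: < 45 mL/min → 25% of 750 mg = 187.5 mg.
Total = 36 + 187.5 = 223.5 mg.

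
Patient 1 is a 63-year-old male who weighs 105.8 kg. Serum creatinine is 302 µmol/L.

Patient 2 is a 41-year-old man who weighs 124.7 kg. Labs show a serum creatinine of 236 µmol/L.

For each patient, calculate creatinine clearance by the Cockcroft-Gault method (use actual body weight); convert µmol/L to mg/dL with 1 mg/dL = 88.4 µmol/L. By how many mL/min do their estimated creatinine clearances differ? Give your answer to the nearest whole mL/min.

Patient 1: SCr = 302 / 88.4 = 3.416 mg/dL
Patient 1: CrCl = (140 − 63) × 105.8 / (72 × 3.416) = 8146.6 / 245.95 ≈ 33.1 mL/min
Patient 2: SCr = 236 / 88.4 = 2.67 mg/dL
Patient 2: CrCl = (140 − 41) × 124.7 / (72 × 2.67) = 12345.3 / 192.24 ≈ 64.2 mL/min
|33.1 − 64.2| = 31.1 mL/min

31 mL/min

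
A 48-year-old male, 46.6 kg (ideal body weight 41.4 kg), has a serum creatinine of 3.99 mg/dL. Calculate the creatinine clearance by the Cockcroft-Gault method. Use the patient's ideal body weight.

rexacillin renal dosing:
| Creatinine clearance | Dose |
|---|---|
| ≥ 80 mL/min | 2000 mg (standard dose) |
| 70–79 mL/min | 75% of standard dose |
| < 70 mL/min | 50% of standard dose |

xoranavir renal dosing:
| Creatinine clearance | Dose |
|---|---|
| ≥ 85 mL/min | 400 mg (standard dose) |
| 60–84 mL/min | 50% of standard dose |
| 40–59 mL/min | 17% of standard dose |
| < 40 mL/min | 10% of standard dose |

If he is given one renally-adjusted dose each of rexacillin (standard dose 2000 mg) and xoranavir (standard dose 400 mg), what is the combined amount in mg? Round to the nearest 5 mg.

CrCl = (140 − 48) × 41.4 / (72 × 3.99) = 3808.8 / 287.28 ≈ 13.3 mL/min
CrCl ≈ 13 mL/min.
rexacillin: < 70 mL/min → 50% of 2000 mg = 1000 mg.
xoranavir: < 40 mL/min → 10% of 400 mg = 40 mg.
Total = 1000 + 40 = 1040 mg.

1040 mg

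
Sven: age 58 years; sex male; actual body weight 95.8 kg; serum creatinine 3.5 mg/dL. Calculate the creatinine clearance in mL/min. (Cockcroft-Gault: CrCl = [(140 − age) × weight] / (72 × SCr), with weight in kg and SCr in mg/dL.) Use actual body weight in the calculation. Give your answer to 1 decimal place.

CrCl = (140 − 58) × 95.8 / (72 × 3.5) = 7855.6 / 252.00 ≈ 31.2 mL/min

31.2 mL/min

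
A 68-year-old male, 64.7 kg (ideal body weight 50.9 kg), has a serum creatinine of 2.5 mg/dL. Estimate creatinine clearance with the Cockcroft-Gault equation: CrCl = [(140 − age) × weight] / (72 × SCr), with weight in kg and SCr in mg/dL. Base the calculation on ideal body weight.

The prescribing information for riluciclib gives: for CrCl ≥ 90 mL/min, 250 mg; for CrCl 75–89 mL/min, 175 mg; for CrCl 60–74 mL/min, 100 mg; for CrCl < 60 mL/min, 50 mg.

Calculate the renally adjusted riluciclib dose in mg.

50 mg

CrCl = (140 − 68) × 50.9 / (72 × 2.5) = 3664.8 / 180.00 ≈ 20.4 mL/min
CrCl ≈ 20 mL/min → bracket < 60 mL/min.
Dose for this bracket: 50 mg.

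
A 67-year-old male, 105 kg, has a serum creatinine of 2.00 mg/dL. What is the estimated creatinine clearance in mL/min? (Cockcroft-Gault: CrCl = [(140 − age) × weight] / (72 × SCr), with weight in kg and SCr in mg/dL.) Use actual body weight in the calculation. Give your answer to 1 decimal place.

53.2 mL/min

CrCl = (140 − 67) × 105 / (72 × 2) = 7665.0 / 144.00 ≈ 53.2 mL/min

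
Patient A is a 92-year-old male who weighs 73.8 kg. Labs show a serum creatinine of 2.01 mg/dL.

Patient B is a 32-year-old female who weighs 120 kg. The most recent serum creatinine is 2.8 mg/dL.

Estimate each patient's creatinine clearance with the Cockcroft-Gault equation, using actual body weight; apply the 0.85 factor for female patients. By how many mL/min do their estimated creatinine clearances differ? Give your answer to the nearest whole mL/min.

Patient A: CrCl = (140 − 92) × 73.8 / (72 × 2.01) = 3542.4 / 144.72 ≈ 24.5 mL/min
Patient B: CrCl = (140 − 32) × 120 / (72 × 2.8) × 0.85 = 12960.0 / 201.60 × 0.85 ≈ 54.6 mL/min
|24.5 − 54.6| = 30.1 mL/min

30 mL/min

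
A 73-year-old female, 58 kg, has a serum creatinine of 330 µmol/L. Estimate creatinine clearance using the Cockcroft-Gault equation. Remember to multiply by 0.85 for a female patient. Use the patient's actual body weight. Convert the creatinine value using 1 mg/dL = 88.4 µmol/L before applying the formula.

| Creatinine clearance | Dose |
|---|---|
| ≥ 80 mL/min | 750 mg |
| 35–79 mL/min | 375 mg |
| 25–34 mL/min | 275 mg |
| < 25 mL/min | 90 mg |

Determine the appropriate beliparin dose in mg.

SCr = 330 / 88.4 = 3.733 mg/dL
CrCl = (140 − 73) × 58 / (72 × 3.733) × 0.85 = 3886.0 / 268.78 × 0.85 ≈ 12.3 mL/min
CrCl ≈ 12 mL/min → bracket < 25 mL/min.
Dose for this bracket: 90 mg.

90 mg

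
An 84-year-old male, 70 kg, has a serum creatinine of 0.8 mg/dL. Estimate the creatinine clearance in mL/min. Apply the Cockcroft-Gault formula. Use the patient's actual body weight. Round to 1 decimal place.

CrCl = (140 − 84) × 70 / (72 × 0.8) = 3920.0 / 57.60 ≈ 68.1 mL/min

68.1 mL/min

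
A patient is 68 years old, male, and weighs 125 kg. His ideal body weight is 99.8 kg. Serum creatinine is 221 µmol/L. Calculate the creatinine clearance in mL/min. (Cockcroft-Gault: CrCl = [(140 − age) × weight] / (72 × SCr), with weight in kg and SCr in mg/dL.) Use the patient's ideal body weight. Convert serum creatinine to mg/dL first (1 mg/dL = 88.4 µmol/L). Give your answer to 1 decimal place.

39.9 mL/min

SCr = 221 / 88.4 = 2.5 mg/dL
CrCl = (140 − 68) × 99.8 / (72 × 2.5) = 7185.6 / 180.00 ≈ 39.9 mL/min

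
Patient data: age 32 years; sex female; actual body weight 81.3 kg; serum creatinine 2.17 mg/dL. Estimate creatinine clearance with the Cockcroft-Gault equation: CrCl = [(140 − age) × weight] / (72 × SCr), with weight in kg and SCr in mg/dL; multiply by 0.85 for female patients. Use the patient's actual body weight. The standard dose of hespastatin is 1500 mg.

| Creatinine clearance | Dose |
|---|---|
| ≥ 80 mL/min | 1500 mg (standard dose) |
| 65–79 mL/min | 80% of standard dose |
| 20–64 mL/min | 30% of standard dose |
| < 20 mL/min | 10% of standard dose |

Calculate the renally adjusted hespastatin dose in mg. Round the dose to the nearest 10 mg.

450 mg

CrCl = (140 − 32) × 81.3 / (72 × 2.17) × 0.85 = 8780.4 / 156.24 × 0.85 ≈ 47.8 mL/min
CrCl ≈ 48 mL/min → bracket 20–64 mL/min.
30% of 1500 mg = 450 mg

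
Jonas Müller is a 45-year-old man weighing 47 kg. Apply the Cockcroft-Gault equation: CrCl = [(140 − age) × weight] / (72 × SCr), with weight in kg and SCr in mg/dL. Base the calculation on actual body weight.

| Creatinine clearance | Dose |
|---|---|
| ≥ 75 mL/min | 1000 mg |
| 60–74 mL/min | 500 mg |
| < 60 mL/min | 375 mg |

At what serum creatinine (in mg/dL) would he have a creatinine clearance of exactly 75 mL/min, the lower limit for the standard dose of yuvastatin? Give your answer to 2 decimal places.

Standard dose requires CrCl ≥ 75 mL/min.
Set (140 − 45) × 47 / (72 × SCr) = 75
SCr = (140 − 45) × 47 / (72 × 75) = 0.827 mg/dL

0.83 mg/dL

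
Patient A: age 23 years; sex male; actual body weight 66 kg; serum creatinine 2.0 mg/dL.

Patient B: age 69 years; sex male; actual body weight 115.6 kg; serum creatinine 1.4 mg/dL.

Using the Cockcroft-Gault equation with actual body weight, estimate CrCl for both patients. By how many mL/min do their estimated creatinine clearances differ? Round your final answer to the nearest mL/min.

28 mL/min

Patient A: CrCl = (140 − 23) × 66 / (72 × 2) = 7722.0 / 144.00 ≈ 53.6 mL/min
Patient B: CrCl = (140 − 69) × 115.6 / (72 × 1.4) = 8207.6 / 100.80 ≈ 81.4 mL/min
|53.6 − 81.4| = 27.8 mL/min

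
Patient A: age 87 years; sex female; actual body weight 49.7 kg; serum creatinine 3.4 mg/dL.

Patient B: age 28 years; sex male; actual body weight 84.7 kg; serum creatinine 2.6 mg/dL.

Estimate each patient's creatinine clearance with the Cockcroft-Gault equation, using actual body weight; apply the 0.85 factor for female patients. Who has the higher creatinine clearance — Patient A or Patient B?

Patient A: CrCl = (140 − 87) × 49.7 / (72 × 3.4) × 0.85 = 2634.1 / 244.80 × 0.85 ≈ 9.1 mL/min
Patient B: CrCl = (140 − 28) × 84.7 / (72 × 2.6) = 9486.4 / 187.20 ≈ 50.7 mL/min
9.1 vs 50.7 mL/min → Patient B is higher.

Patient B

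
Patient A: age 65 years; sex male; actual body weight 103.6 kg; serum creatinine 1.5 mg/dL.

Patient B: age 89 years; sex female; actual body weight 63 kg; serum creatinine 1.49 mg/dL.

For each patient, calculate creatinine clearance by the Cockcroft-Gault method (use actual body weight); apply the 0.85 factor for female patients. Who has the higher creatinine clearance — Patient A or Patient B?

Patient A

Patient A: CrCl = (140 − 65) × 103.6 / (72 × 1.5) = 7770.0 / 108.00 ≈ 71.9 mL/min
Patient B: CrCl = (140 − 89) × 63 / (72 × 1.49) × 0.85 = 3213.0 / 107.28 × 0.85 ≈ 25.5 mL/min
71.9 vs 25.5 mL/min → Patient A is higher.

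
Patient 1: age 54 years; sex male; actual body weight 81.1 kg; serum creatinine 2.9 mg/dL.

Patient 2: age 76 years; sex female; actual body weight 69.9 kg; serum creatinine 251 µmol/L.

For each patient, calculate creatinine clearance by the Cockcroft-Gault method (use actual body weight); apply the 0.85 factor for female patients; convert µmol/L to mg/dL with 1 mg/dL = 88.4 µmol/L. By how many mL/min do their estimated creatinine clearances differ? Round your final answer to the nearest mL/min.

Patient 1: CrCl = (140 − 54) × 81.1 / (72 × 2.9) = 6974.6 / 208.80 ≈ 33.4 mL/min
Patient 2: SCr = 251 / 88.4 = 2.839 mg/dL
Patient 2: CrCl = (140 − 76) × 69.9 / (72 × 2.839) × 0.85 = 4473.6 / 204.41 × 0.85 ≈ 18.6 mL/min
|33.4 − 18.6| = 14.8 mL/min

15 mL/min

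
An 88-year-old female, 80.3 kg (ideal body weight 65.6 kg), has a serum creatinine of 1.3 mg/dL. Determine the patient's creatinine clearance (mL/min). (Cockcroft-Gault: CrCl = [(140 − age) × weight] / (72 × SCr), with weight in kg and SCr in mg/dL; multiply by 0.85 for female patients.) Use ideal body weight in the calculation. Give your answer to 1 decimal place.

CrCl = (140 − 88) × 65.6 / (72 × 1.3) × 0.85 = 3411.2 / 93.60 × 0.85 ≈ 31.0 mL/min

31.0 mL/min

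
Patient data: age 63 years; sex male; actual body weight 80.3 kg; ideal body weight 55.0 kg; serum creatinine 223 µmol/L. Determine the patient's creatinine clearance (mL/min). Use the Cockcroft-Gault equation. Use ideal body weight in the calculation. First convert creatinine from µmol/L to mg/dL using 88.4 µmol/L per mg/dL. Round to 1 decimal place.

SCr = 223 / 88.4 = 2.523 mg/dL
CrCl = (140 − 63) × 55 / (72 × 2.523) = 4235.0 / 181.66 ≈ 23.3 mL/min

23.3 mL/min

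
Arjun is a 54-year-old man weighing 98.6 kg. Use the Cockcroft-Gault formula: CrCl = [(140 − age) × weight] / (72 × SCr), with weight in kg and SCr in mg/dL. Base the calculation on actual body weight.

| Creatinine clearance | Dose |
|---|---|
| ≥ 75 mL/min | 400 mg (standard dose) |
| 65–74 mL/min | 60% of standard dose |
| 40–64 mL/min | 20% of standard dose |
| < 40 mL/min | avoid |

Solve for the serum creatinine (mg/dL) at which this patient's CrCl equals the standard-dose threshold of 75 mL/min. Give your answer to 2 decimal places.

Standard dose requires CrCl ≥ 75 mL/min.
Set (140 − 54) × 98.6 / (72 × SCr) = 75
SCr = (140 − 54) × 98.6 / (72 × 75) = 1.570 mg/dL

1.57 mg/dL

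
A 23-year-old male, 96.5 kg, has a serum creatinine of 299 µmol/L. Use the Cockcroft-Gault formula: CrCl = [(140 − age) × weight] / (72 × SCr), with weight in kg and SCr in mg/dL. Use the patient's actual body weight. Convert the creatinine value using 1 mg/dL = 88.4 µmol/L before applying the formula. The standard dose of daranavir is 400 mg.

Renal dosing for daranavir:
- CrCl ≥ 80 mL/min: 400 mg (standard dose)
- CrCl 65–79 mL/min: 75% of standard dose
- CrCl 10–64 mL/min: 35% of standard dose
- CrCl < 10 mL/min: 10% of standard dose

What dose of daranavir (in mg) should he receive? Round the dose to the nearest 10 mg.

140 mg

SCr = 299 / 88.4 = 3.382 mg/dL
CrCl = (140 − 23) × 96.5 / (72 × 3.382) = 11290.5 / 243.50 ≈ 46.4 mL/min
CrCl ≈ 46 mL/min → bracket 10–64 mL/min.
35% of 400 mg = 140 mg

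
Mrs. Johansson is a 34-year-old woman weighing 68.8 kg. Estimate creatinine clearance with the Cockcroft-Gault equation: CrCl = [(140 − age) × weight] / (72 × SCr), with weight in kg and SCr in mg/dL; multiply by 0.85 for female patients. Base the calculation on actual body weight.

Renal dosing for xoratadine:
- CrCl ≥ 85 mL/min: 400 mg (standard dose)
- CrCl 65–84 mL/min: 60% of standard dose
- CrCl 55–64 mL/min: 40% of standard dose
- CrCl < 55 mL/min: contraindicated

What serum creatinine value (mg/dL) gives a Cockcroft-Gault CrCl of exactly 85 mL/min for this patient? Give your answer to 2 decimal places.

Standard dose requires CrCl ≥ 85 mL/min.
Set (140 − 34) × 68.8 × 0.85 / (72 × SCr) = 85
SCr = (140 − 34) × 68.8 × 0.85 / (72 × 85) = 1.013 mg/dL

1.01 mg/dL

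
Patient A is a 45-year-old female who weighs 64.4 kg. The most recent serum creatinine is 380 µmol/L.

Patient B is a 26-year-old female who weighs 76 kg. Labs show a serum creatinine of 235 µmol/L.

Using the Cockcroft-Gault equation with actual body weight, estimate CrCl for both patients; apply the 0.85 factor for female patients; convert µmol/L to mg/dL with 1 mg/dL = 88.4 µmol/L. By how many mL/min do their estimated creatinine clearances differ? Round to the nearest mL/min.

Patient A: SCr = 380 / 88.4 = 4.299 mg/dL
Patient A: CrCl = (140 − 45) × 64.4 / (72 × 4.299) × 0.85 = 6118.0 / 309.53 × 0.85 ≈ 16.8 mL/min
Patient B: SCr = 235 / 88.4 = 2.658 mg/dL
Patient B: CrCl = (140 − 26) × 76 / (72 × 2.658) × 0.85 = 8664.0 / 191.38 × 0.85 ≈ 38.5 mL/min
|16.8 − 38.5| = 21.7 mL/min

22 mL/min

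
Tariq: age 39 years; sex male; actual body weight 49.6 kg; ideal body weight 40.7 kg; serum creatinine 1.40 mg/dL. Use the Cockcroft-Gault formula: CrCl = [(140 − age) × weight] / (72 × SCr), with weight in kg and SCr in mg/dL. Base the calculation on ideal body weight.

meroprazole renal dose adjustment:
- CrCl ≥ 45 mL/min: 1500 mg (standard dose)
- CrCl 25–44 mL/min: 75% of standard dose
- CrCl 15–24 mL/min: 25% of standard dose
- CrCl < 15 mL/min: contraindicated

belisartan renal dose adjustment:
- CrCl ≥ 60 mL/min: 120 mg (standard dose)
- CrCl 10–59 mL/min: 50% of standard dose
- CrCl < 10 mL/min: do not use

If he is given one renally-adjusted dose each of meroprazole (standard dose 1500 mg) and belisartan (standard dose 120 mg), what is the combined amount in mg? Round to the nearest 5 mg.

1185 mg

CrCl = (140 − 39) × 40.7 / (72 × 1.4) = 4110.7 / 100.80 ≈ 40.8 mL/min
CrCl ≈ 41 mL/min.
meroprazole: 25–44 mL/min → 75% of 1500 mg = 1125 mg.
belisartan: 10–59 mL/min → 50% of 120 mg = 60 mg.
Total = 1125 + 60 = 1185 mg.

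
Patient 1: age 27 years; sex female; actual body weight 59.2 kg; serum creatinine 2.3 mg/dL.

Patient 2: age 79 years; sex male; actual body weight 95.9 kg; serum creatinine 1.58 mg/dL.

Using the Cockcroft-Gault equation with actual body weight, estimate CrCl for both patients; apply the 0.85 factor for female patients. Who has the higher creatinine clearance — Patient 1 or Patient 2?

Patient 2

Patient 1: CrCl = (140 − 27) × 59.2 / (72 × 2.3) × 0.85 = 6689.6 / 165.60 × 0.85 ≈ 34.3 mL/min
Patient 2: CrCl = (140 − 79) × 95.9 / (72 × 1.58) = 5849.9 / 113.76 ≈ 51.4 mL/min
34.3 vs 51.4 mL/min → Patient 2 is higher.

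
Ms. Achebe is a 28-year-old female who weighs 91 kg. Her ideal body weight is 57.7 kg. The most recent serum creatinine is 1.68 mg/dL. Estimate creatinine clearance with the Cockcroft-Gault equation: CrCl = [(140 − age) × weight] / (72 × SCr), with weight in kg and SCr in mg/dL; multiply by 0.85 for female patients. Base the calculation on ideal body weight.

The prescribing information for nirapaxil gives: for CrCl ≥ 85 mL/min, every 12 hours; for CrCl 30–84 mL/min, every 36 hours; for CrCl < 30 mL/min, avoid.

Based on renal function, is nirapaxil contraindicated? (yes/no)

no

CrCl = (140 − 28) × 57.7 / (72 × 1.68) × 0.85 = 6462.4 / 120.96 × 0.85 ≈ 45.4 mL/min
CrCl ≈ 45 mL/min, which is ≥ 30 mL/min.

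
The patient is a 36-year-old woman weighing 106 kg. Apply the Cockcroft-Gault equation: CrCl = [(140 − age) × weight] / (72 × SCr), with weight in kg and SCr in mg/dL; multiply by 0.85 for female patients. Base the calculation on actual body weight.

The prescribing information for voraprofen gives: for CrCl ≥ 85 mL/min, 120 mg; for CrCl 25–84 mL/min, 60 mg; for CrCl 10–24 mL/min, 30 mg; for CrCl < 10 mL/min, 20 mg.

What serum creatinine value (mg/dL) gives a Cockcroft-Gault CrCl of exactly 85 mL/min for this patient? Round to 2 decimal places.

1.53 mg/dL

Standard dose requires CrCl ≥ 85 mL/min.
Set (140 − 36) × 106 × 0.85 / (72 × SCr) = 85
SCr = (140 − 36) × 106 × 0.85 / (72 × 85) = 1.531 mg/dL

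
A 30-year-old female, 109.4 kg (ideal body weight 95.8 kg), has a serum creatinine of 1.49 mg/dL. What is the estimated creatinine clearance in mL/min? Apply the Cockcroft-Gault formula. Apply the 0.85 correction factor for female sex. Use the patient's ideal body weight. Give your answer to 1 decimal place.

83.5 mL/min

CrCl = (140 − 30) × 95.8 / (72 × 1.49) × 0.85 = 10538.0 / 107.28 × 0.85 ≈ 83.5 mL/min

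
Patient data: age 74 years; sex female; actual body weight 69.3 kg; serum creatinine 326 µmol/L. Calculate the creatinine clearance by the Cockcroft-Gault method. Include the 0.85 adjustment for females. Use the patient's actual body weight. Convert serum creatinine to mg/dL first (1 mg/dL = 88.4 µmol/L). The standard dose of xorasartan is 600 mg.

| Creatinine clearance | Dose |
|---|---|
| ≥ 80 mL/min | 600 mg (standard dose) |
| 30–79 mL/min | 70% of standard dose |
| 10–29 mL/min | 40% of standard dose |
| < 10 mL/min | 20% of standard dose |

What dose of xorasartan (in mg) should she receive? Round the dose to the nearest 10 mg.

SCr = 326 / 88.4 = 3.688 mg/dL
CrCl = (140 − 74) × 69.3 / (72 × 3.688) × 0.85 = 4573.8 / 265.54 × 0.85 ≈ 14.6 mL/min
CrCl ≈ 15 mL/min → bracket 10–29 mL/min.
40% of 600 mg = 240 mg

240 mg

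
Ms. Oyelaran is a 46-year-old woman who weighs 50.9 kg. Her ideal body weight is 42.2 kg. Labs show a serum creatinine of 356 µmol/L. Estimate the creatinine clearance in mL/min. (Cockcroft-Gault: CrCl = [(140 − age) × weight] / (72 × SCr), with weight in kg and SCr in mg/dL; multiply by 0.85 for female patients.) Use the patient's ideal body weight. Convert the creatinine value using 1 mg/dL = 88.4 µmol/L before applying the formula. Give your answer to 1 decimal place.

11.6 mL/min

SCr = 356 / 88.4 = 4.027 mg/dL
CrCl = (140 − 46) × 42.2 / (72 × 4.027) × 0.85 = 3966.8 / 289.94 × 0.85 ≈ 11.6 mL/min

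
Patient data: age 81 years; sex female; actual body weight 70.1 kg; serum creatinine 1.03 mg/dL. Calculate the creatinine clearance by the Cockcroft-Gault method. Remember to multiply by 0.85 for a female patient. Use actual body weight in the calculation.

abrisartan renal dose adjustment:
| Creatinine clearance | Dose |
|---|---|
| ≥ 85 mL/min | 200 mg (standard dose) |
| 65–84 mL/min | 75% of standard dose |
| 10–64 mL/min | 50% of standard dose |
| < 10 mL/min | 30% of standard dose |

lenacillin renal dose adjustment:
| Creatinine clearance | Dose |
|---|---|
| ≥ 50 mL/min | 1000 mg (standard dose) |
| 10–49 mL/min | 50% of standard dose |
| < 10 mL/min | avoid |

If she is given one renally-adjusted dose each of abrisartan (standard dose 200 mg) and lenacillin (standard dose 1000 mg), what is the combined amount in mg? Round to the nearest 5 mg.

600 mg

CrCl = (140 − 81) × 70.1 / (72 × 1.03) × 0.85 = 4135.9 / 74.16 × 0.85 ≈ 47.4 mL/min
CrCl ≈ 47 mL/min.
abrisartan: 10–64 mL/min → 50% of 200 mg = 100 mg.
lenacillin: 10–49 mL/min → 50% of 1000 mg = 500 mg.
Total = 100 + 500 = 600 mg.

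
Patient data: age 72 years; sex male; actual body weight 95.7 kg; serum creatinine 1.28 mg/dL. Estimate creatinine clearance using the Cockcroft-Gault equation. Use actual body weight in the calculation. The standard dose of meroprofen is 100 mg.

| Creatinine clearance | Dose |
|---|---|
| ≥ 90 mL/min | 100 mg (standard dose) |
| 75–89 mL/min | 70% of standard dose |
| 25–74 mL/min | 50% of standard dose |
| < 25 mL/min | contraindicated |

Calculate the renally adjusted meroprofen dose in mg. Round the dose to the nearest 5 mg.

CrCl = (140 − 72) × 95.7 / (72 × 1.28) = 6507.6 / 92.16 ≈ 70.6 mL/min
CrCl ≈ 71 mL/min → bracket 25–74 mL/min.
50% of 100 mg = 50 mg

50 mg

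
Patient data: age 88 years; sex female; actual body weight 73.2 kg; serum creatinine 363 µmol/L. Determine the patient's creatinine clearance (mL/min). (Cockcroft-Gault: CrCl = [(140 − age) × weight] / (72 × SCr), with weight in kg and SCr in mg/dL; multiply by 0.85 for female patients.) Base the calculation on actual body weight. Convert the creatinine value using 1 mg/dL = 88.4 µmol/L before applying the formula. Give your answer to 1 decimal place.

SCr = 363 / 88.4 = 4.106 mg/dL
CrCl = (140 − 88) × 73.2 / (72 × 4.106) × 0.85 = 3806.4 / 295.63 × 0.85 ≈ 10.9 mL/min

10.9 mL/min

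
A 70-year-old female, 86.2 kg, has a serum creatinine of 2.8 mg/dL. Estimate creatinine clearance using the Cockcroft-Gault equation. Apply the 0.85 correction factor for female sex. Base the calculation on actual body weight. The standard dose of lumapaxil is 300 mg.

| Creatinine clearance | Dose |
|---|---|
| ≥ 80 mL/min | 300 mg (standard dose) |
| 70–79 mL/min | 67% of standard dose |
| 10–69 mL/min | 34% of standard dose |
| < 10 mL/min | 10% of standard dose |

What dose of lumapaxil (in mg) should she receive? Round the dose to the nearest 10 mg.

100 mg

CrCl = (140 − 70) × 86.2 / (72 × 2.8) × 0.85 = 6034.0 / 201.60 × 0.85 ≈ 25.4 mL/min
CrCl ≈ 25 mL/min → bracket 10–69 mL/min.
34% of 300 mg = 102 mg → 100 mg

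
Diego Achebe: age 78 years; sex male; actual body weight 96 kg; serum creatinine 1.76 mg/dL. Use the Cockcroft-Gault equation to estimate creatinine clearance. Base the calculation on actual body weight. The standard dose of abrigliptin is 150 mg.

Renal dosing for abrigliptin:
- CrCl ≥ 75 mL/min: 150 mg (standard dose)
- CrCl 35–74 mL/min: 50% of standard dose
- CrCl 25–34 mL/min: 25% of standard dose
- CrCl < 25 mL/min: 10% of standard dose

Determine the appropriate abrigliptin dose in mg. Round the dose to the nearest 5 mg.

CrCl = (140 − 78) × 96 / (72 × 1.76) = 5952.0 / 126.72 ≈ 47.0 mL/min
CrCl ≈ 47 mL/min → bracket 35–74 mL/min.
50% of 150 mg = 75 mg

75 mg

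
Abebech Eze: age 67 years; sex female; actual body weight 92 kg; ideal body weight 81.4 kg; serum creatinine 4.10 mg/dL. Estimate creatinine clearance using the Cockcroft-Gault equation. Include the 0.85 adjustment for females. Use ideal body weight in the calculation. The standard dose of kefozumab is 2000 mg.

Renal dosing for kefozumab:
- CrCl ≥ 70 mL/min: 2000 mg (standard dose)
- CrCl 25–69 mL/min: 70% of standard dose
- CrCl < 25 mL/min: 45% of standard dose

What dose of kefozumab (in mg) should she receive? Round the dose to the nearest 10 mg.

900 mg

CrCl = (140 − 67) × 81.4 / (72 × 4.1) × 0.85 = 5942.2 / 295.20 × 0.85 ≈ 17.1 mL/min
CrCl ≈ 17 mL/min → bracket < 25 mL/min.
45% of 2000 mg = 900 mg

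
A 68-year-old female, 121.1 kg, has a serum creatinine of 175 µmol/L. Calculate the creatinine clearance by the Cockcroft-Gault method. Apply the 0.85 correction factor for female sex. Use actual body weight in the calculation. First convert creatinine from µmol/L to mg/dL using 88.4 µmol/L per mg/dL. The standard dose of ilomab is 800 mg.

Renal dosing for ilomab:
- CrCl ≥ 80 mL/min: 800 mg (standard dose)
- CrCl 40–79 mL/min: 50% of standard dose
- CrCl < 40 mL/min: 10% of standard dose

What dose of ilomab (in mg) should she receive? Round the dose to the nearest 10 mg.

400 mg

SCr = 175 / 88.4 = 1.98 mg/dL
CrCl = (140 − 68) × 121.1 / (72 × 1.98) × 0.85 = 8719.2 / 142.56 × 0.85 ≈ 52.0 mL/min
CrCl ≈ 52 mL/min → bracket 40–79 mL/min.
50% of 800 mg = 400 mg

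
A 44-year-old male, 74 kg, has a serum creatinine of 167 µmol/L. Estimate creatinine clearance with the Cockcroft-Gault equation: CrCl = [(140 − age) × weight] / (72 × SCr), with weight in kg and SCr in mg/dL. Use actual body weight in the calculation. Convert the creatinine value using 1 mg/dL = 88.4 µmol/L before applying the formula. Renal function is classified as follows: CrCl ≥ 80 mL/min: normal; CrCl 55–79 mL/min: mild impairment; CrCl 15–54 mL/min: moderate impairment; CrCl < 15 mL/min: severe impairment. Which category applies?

SCr = 167 / 88.4 = 1.889 mg/dL
CrCl = (140 − 44) × 74 / (72 × 1.889) = 7104.0 / 136.01 ≈ 52.2 mL/min
52 mL/min falls in the 'moderate impairment' range.

moderate impairment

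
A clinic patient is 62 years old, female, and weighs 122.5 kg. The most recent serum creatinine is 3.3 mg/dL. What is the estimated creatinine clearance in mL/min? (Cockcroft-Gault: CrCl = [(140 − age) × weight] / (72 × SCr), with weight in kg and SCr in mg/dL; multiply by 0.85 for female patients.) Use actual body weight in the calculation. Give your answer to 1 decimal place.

CrCl = (140 − 62) × 122.5 / (72 × 3.3) × 0.85 = 9555.0 / 237.60 × 0.85 ≈ 34.2 mL/min

34.2 mL/min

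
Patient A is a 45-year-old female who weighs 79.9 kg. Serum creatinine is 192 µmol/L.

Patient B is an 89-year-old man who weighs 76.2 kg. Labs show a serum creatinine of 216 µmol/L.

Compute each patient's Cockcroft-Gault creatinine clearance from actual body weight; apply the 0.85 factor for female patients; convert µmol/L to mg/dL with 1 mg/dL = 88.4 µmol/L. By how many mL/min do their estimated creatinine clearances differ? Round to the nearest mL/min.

19 mL/min

Patient A: SCr = 192 / 88.4 = 2.172 mg/dL
Patient A: CrCl = (140 − 45) × 79.9 / (72 × 2.172) × 0.85 = 7590.5 / 156.38 × 0.85 ≈ 41.3 mL/min
Patient B: SCr = 216 / 88.4 = 2.443 mg/dL
Patient B: CrCl = (140 − 89) × 76.2 / (72 × 2.443) = 3886.2 / 175.90 ≈ 22.1 mL/min
|41.3 − 22.1| = 19.2 mL/min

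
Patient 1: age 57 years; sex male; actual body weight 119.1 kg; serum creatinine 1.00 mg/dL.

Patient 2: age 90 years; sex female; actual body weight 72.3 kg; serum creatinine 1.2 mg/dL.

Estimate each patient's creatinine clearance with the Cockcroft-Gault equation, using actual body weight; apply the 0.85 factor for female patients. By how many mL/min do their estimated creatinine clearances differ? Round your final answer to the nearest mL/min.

102 mL/min

Patient 1: CrCl = (140 − 57) × 119.1 / (72 × 1) = 9885.3 / 72.00 ≈ 137.3 mL/min
Patient 2: CrCl = (140 − 90) × 72.3 / (72 × 1.2) × 0.85 = 3615.0 / 86.40 × 0.85 ≈ 35.6 mL/min
|137.3 − 35.6| = 101.7 mL/min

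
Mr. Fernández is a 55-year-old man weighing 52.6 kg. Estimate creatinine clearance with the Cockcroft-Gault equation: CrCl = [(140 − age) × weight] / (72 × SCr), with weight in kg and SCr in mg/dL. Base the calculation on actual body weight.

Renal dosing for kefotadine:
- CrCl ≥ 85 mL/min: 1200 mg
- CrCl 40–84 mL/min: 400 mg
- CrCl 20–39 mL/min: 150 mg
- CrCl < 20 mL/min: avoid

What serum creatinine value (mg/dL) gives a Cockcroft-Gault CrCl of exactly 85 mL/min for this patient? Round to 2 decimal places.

Standard dose requires CrCl ≥ 85 mL/min.
Set (140 − 55) × 52.6 / (72 × SCr) = 85
SCr = (140 − 55) × 52.6 / (72 × 85) = 0.731 mg/dL

0.73 mg/dL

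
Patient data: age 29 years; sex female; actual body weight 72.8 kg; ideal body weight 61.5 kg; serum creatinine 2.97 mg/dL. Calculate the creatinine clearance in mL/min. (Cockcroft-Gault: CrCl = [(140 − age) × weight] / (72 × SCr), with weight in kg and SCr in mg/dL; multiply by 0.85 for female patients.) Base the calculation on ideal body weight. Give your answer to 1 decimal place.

27.1 mL/min

CrCl = (140 − 29) × 61.5 / (72 × 2.97) × 0.85 = 6826.5 / 213.84 × 0.85 ≈ 27.1 mL/min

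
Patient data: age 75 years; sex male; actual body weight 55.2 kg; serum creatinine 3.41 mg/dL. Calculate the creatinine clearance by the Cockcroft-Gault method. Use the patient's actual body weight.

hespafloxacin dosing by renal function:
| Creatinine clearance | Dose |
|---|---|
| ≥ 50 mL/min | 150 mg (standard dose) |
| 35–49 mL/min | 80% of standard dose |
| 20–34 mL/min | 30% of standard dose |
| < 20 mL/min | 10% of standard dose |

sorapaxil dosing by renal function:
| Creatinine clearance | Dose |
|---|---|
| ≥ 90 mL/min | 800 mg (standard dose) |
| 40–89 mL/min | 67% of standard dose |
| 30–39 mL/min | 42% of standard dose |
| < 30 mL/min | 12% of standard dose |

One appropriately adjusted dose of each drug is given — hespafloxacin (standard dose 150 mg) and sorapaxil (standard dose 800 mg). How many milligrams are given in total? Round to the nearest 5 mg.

110 mg

CrCl = (140 − 75) × 55.2 / (72 × 3.41) = 3588.0 / 245.52 ≈ 14.6 mL/min
CrCl ≈ 15 mL/min.
hespafloxacin: < 20 mL/min → 10% of 150 mg = 15 mg.
sorapaxil: < 30 mL/min → 12% of 800 mg = 96 mg.
Total = 15 + 96 = 111 mg.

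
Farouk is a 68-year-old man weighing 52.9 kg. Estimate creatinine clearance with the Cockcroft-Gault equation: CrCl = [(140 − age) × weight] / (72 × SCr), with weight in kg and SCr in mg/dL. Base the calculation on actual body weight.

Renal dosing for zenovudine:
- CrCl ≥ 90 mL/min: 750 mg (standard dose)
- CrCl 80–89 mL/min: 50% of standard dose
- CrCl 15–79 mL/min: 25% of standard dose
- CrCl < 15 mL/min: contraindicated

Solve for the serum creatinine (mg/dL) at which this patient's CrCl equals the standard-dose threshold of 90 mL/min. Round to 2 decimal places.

Standard dose requires CrCl ≥ 90 mL/min.
Set (140 − 68) × 52.9 / (72 × SCr) = 90
SCr = (140 − 68) × 52.9 / (72 × 90) = 0.588 mg/dL

0.59 mg/dL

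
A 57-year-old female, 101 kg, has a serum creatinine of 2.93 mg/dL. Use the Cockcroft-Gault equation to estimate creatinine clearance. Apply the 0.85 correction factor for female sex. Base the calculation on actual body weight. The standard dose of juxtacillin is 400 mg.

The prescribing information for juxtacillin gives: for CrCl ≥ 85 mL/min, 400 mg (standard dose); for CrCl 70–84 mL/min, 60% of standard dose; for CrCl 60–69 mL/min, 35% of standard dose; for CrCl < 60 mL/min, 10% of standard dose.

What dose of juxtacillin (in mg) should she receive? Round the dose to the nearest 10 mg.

CrCl = (140 − 57) × 101 / (72 × 2.93) × 0.85 = 8383.0 / 210.96 × 0.85 ≈ 33.8 mL/min
CrCl ≈ 34 mL/min → bracket < 60 mL/min.
10% of 400 mg = 40 mg

40 mg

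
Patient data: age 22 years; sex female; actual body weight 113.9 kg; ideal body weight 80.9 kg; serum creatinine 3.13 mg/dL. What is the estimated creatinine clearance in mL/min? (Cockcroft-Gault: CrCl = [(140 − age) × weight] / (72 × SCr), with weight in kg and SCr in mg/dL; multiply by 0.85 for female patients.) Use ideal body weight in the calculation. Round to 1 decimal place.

CrCl = (140 − 22) × 80.9 / (72 × 3.13) × 0.85 = 9546.2 / 225.36 × 0.85 ≈ 36.0 mL/min

36.0 mL/min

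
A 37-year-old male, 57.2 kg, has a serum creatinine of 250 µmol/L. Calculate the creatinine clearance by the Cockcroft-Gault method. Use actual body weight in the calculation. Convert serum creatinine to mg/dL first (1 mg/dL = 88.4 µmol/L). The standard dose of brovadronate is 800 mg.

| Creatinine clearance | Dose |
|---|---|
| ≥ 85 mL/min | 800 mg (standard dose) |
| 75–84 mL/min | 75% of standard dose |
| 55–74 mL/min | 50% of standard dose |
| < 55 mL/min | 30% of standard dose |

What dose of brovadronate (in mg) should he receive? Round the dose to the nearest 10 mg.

SCr = 250 / 88.4 = 2.828 mg/dL
CrCl = (140 − 37) × 57.2 / (72 × 2.828) = 5891.6 / 203.62 ≈ 28.9 mL/min
CrCl ≈ 29 mL/min → bracket < 55 mL/min.
30% of 800 mg = 240 mg

240 mg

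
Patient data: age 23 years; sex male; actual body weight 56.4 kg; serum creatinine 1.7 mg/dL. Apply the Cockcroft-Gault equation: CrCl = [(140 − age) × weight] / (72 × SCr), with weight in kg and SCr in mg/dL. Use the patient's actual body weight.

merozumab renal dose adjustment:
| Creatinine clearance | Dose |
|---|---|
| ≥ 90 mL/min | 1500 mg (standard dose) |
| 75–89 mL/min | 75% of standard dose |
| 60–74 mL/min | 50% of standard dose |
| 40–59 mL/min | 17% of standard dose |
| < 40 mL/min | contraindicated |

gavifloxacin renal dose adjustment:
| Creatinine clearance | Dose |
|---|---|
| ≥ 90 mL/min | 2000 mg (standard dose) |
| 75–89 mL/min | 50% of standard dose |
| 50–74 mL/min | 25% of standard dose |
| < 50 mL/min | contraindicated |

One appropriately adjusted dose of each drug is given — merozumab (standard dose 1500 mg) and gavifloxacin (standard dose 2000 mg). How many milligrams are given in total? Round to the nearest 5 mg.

CrCl = (140 − 23) × 56.4 / (72 × 1.7) = 6598.8 / 122.40 ≈ 53.9 mL/min
CrCl ≈ 54 mL/min.
merozumab: 40–59 mL/min → 17% of 1500 mg = 255 mg.
gavifloxacin: 50–74 mL/min → 25% of 2000 mg = 500 mg.
Total = 255 + 500 = 755 mg.

755 mg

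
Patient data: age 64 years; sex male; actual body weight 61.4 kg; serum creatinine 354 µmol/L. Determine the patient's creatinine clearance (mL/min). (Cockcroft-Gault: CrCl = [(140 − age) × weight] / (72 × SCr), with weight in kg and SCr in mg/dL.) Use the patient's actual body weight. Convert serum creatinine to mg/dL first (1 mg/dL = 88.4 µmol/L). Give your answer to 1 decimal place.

16.2 mL/min

SCr = 354 / 88.4 = 4.005 mg/dL
CrCl = (140 − 64) × 61.4 / (72 × 4.005) = 4666.4 / 288.36 ≈ 16.2 mL/min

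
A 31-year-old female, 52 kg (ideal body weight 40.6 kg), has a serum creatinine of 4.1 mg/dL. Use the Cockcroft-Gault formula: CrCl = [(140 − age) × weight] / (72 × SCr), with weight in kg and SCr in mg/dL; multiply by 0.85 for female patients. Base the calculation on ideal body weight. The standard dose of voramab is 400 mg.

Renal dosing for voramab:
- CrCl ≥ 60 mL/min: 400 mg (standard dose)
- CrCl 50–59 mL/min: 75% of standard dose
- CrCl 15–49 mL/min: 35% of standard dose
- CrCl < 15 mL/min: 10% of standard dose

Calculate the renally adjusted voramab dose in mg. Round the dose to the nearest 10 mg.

40 mg

CrCl = (140 − 31) × 40.6 / (72 × 4.1) × 0.85 = 4425.4 / 295.20 × 0.85 ≈ 12.7 mL/min
CrCl ≈ 13 mL/min → bracket < 15 mL/min.
10% of 400 mg = 40 mg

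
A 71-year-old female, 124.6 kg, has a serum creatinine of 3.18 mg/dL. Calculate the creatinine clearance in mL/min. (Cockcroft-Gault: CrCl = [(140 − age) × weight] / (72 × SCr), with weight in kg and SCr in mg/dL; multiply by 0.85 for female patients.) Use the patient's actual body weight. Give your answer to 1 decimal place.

CrCl = (140 − 71) × 124.6 / (72 × 3.18) × 0.85 = 8597.4 / 228.96 × 0.85 ≈ 31.9 mL/min

31.9 mL/min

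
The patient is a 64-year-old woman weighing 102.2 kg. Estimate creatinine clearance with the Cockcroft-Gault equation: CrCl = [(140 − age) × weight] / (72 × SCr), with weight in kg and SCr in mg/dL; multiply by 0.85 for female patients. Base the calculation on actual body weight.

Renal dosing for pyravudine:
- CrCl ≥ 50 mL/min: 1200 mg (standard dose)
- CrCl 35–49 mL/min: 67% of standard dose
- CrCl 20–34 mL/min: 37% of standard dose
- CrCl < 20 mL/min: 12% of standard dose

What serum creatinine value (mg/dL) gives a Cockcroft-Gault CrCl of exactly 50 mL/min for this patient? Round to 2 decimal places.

1.83 mg/dL

Standard dose requires CrCl ≥ 50 mL/min.
Set (140 − 64) × 102.2 × 0.85 / (72 × SCr) = 50
SCr = (140 − 64) × 102.2 × 0.85 / (72 × 50) = 1.834 mg/dL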